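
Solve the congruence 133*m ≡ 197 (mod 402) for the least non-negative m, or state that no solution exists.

gcd(133, 402) = 1, so a unique solution mod 402 exists.
133⁻¹ ≡ 133 (mod 402).
m ≡ 133*197 ≡ 71 (mod 402).

71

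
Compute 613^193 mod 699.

115

By square-and-multiply:
193 in binary is 11000001, i.e. 193 = 128 + 64 + 1.
613^1 ≡ 613 (mod 699)
613^2 ≡ 613^2 = 375769 ≡ 406 (mod 699)
613^4 ≡ 406^2 = 164836 ≡ 571 (mod 699)
613^8 ≡ 571^2 = 326041 ≡ 307 (mod 699)
613^16 ≡ 307^2 = 94249 ≡ 583 (mod 699)
613^32 ≡ 583^2 = 339889 ≡ 175 (mod 699)
613^64 ≡ 175^2 = 30625 ≡ 568 (mod 699)
613^128 ≡ 568^2 = 322624 ≡ 385 (mod 699)
613^193 = 613^128 · 613^64 · 613^1 ≡ 385 · 568 · 613 (mod 699).
Accumulate the product:
385 · 568 = 218680 ≡ 592
592 · 613 = 362896 ≡ 115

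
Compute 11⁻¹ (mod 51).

14

51 = 4×11 + 7
11 = 1×7 + 4
7 = 1×4 + 3
4 = 1×3 + 1
3 = 3×1 + 0
gcd(11, 51) = 1, so the inverse exists.
Back-substitute for 1:
1 = 1×4 − 1×3
  = −1×7 + 2×4
  = 2×11 − 3×7
  = −3×51 + 14×11
So 11⁻¹ ≡ 14 (mod 51).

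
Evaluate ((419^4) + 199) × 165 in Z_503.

288

(419)^4 ≡ 196 (mod 503)
196 + 199 = 395
395 × 165 = 65175 ≡ 288 (mod 503)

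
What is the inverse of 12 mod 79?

33

Apply the Euclidean algorithm and back-substitute:
79 = 6×12 + 7
12 = 1×7 + 5
7 = 1×5 + 2
5 = 2×2 + 1
2 = 2×1 + 0
gcd(12, 79) = 1, so the inverse exists.
Bézout: 1 = −5×79 + 33×12.
So 12⁻¹ ≡ 33 (mod 79).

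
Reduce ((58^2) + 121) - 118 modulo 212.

(58)^2 ≡ 184 (mod 212)
184 + 121 = 305 ≡ 93 (mod 212)
93 - 118 = -25 ≡ 187 (mod 212)

187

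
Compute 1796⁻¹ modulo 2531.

Run the extended Euclidean algorithm:
2531 = 1·1796 + 735
1796 = 2·735 + 326
735 = 2·326 + 83
326 = 3·83 + 77
83 = 1·77 + 6
77 = 12·6 + 5
6 = 1·5 + 1
5 = 5·1 + 0
gcd(1796, 2531) = 1, so the inverse exists.
Back-substitute for 1:
1 = 1·6 − 1·5
  = −1·77 + 13·6
  = 13·83 − 14·77
  = −14·326 + 55·83
  = 55·735 − 124·326
  = −124·1796 + 303·735
  = 303·2531 − 427·1796
So 1796⁻¹ ≡ −427 ≡ 2104 (mod 2531).

2104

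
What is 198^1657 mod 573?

333

1657 in binary is 11001111001, i.e. 1657 = 1024 + 512 + 64 + 32 + 16 + 8 + 1.
198^1 ≡ 198 (mod 573)
198^2 ≡ 198^2 = 39204 ≡ 240 (mod 573)
198^4 ≡ 240^2 = 57600 ≡ 300 (mod 573)
198^8 ≡ 300^2 = 90000 ≡ 39 (mod 573)
198^16 ≡ 39^2 = 1521 ≡ 375 (mod 573)
198^32 ≡ 375^2 = 140625 ≡ 240 (mod 573)
198^64 ≡ 240^2 = 57600 ≡ 300 (mod 573)
198^128 ≡ 300^2 = 90000 ≡ 39 (mod 573)
198^256 ≡ 39^2 = 1521 ≡ 375 (mod 573)
198^512 ≡ 375^2 = 140625 ≡ 240 (mod 573)
198^1024 ≡ 240^2 = 57600 ≡ 300 (mod 573)
198^1657 = 198^1024 · 198^512 · 198^64 · 198^32 · 198^16 · 198^8 · 198^1 ≡ 300 · 240 · 300 · 240 · 375 · 39 · 198 (mod 573).
Accumulate the product:
300 · 240 = 72000 ≡ 375
375 · 300 = 112500 ≡ 192
192 · 240 = 46080 ≡ 240
240 · 375 = 90000 ≡ 39
39 · 39 = 1521 ≡ 375
375 · 198 = 74250 ≡ 333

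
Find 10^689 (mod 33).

689 in binary is 1010110001, i.e. 689 = 512 + 128 + 32 + 16 + 1.
10^1 ≡ 10 (mod 33)
10^2 ≡ 10^2 = 100 ≡ 1 (mod 33)
10^4 ≡ 1^2 = 1 (mod 33)
10^8 ≡ 1^2 = 1 (mod 33)
10^16 ≡ 1^2 = 1 (mod 33)
10^32 ≡ 1^2 = 1 (mod 33)
10^64 ≡ 1^2 = 1 (mod 33)
10^128 ≡ 1^2 = 1 (mod 33)
10^256 ≡ 1^2 = 1 (mod 33)
10^512 ≡ 1^2 = 1 (mod 33)
10^689 = 10^512 · 10^128 · 10^32 · 10^16 · 10^1 ≡ 1 · 1 · 1 · 1 · 10 (mod 33).
Accumulate the product:
1 · 1 = 1
1 · 1 = 1
1 · 1 = 1
1 · 10 = 10

10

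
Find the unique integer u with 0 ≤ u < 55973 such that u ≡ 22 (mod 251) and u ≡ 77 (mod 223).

251⁻¹ mod 223: 251*8 ≡ 1 (mod 223), so 251⁻¹ ≡ 8.
u = 22 + 251*((77 − 22)*8 mod 223) = 22 + 251*217 = 54489.
Check: 54489 mod 251 = 22, 54489 mod 223 = 77. ✓

54489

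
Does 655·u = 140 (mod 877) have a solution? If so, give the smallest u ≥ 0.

268

gcd(655, 877) = 1, so a unique solution mod 877 exists.
655⁻¹ ≡ 478 (mod 877).
u ≡ 478·140 ≡ 268 (mod 877).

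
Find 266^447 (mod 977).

Using repeated squaring:
266^1 ≡ 266 (mod 977)
266^2 ≡ 266^2 = 70756 ≡ 412 (mod 977)
266^4 ≡ 412^2 = 169744 ≡ 723 (mod 977)
266^8 ≡ 723^2 = 522729 ≡ 34 (mod 977)
266^16 ≡ 34^2 = 1156 ≡ 179 (mod 977)
266^32 ≡ 179^2 = 32041 ≡ 777 (mod 977)
266^64 ≡ 777^2 = 603729 ≡ 920 (mod 977)
266^128 ≡ 920^2 = 846400 ≡ 318 (mod 977)
266^256 ≡ 318^2 = 101124 ≡ 493 (mod 977)
266^447 = 266^256 * 266^128 * 266^32 * 266^16 * 266^8 * 266^4 * 266^2 * 266^1 ≡ 493 * 318 * 777 * 179 * 34 * 723 * 412 * 266 (mod 977).
Accumulate the product:
493 * 318 = 156774 ≡ 454
454 * 777 = 352758 ≡ 61
61 * 179 = 10919 ≡ 172
172 * 34 = 5848 ≡ 963
963 * 723 = 696249 ≡ 625
625 * 412 = 257500 ≡ 549
549 * 266 = 146034 ≡ 461

461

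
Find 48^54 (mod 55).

14

48^1 ≡ 48 (mod 55)
48^2 ≡ 48^2 = 2304 ≡ 49 (mod 55)
48^4 ≡ 49^2 = 2401 ≡ 36 (mod 55)
48^8 ≡ 36^2 = 1296 ≡ 31 (mod 55)
48^16 ≡ 31^2 = 961 ≡ 26 (mod 55)
48^32 ≡ 26^2 = 676 ≡ 16 (mod 55)
48^54 = 48^32 * 48^16 * 48^4 * 48^2 ≡ 16 * 26 * 36 * 49 (mod 55).
Accumulate the product:
16 * 26 = 416 ≡ 31
31 * 36 = 1116 ≡ 16
16 * 49 = 784 ≡ 14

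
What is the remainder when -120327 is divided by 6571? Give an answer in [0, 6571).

-120327 = -19*6571 + 4522, so -120327 ≡ 4522 (mod 6571).

4522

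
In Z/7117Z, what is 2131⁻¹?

7117 = 3×2131 + 724
2131 = 2×724 + 683
724 = 1×683 + 41
683 = 16×41 + 27
41 = 1×27 + 14
27 = 1×14 + 13
14 = 1×13 + 1
13 = 13×1 + 0
gcd(2131, 7117) = 1, so the inverse exists.
Back-substitute for 1:
1 = 1×14 − 1×13
  = −1×27 + 2×14
  = 2×41 − 3×27
  = −3×683 + 50×41
  = 50×724 − 53×683
  = −53×2131 + 156×724
  = 156×7117 − 521×2131
So 2131⁻¹ ≡ −521 ≡ 6596 (mod 7117).

6596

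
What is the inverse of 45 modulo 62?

51

Apply the Euclidean algorithm and back-substitute:
62 = 1×45 + 17
45 = 2×17 + 11
17 = 1×11 + 6
11 = 1×6 + 5
6 = 1×5 + 1
5 = 5×1 + 0
gcd(45, 62) = 1, so the inverse exists.
Back-substitute for 1:
1 = 1×6 − 1×5
  = −1×11 + 2×6
  = 2×17 − 3×11
  = −3×45 + 8×17
  = 8×62 − 11×45
So 45⁻¹ ≡ −11 ≡ 51 (mod 62).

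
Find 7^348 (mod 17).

13

348 in binary is 101011100, i.e. 348 = 256 + 64 + 16 + 8 + 4.
7^1 ≡ 7 (mod 17)
7^2 ≡ 7^2 = 49 ≡ 15 (mod 17)
7^4 ≡ 15^2 = 225 ≡ 4 (mod 17)
7^8 ≡ 4^2 = 16 (mod 17)
7^16 ≡ 16^2 = 256 ≡ 1 (mod 17)
7^32 ≡ 1^2 = 1 (mod 17)
7^64 ≡ 1^2 = 1 (mod 17)
7^128 ≡ 1^2 = 1 (mod 17)
7^256 ≡ 1^2 = 1 (mod 17)
7^348 = 7^256 * 7^64 * 7^16 * 7^8 * 7^4 ≡ 1 * 1 * 1 * 16 * 4 (mod 17).
Accumulate the product:
1 * 1 = 1
1 * 1 = 1
1 * 16 = 16
16 * 4 = 64 ≡ 13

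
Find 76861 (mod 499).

76861 = 154×499 + 15, so 76861 ≡ 15 (mod 499).

15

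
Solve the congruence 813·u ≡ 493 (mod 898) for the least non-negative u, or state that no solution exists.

533

gcd(813, 898) = 1, so a unique solution mod 898 exists.
813⁻¹ ≡ 655 (mod 898).
u ≡ 655·493 ≡ 533 (mod 898).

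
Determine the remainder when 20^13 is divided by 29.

Using repeated squaring:
13 in binary is 1101, i.e. 13 = 8 + 4 + 1.
20^1 ≡ 20 (mod 29)
20^2 ≡ 20^2 = 400 ≡ 23 (mod 29)
20^4 ≡ 23^2 = 529 ≡ 7 (mod 29)
20^8 ≡ 7^2 = 49 ≡ 20 (mod 29)
20^13 = 20^8 × 20^4 × 20^1 ≡ 20 × 7 × 20 (mod 29).
Accumulate the product:
20 × 7 = 140 ≡ 24
24 × 20 = 480 ≡ 16

16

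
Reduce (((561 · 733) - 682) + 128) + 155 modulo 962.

561 · 733 = 411213 ≡ 439 (mod 962)
439 - 682 = -243 ≡ 719 (mod 962)
719 + 128 = 847
847 + 155 = 1002 ≡ 40 (mod 962)

40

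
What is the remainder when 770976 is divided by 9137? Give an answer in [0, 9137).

3468

770976 = 84×9137 + 3468, so 770976 ≡ 3468 (mod 9137).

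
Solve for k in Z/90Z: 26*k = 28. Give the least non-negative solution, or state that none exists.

8

gcd(26, 90) = 2, and 2 | 28, so solutions exist.
Divide through by 2: 13*k ≡ 14 (mod 45).
13⁻¹ ≡ 7 (mod 45).
k ≡ 7*14 ≡ 8 (mod 45).
The smallest non-negative solution is k = 8.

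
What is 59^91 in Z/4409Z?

4385

By square-and-multiply:
91 in binary is 1011011, i.e. 91 = 64 + 16 + 8 + 2 + 1.
59^1 ≡ 59 (mod 4409)
59^2 ≡ 59^2 = 3481 (mod 4409)
59^4 ≡ 3481^2 = 12117361 ≡ 1429 (mod 4409)
59^8 ≡ 1429^2 = 2042041 ≡ 674 (mod 4409)
59^16 ≡ 674^2 = 454276 ≡ 149 (mod 4409)
59^32 ≡ 149^2 = 22201 ≡ 156 (mod 4409)
59^64 ≡ 156^2 = 24336 ≡ 2291 (mod 4409)
59^91 = 59^64 × 59^16 × 59^8 × 59^2 × 59^1 ≡ 2291 × 149 × 674 × 3481 × 59 (mod 4409).
Accumulate the product:
2291 × 149 = 341359 ≡ 1866
1866 × 674 = 1257684 ≡ 1119
1119 × 3481 = 3895239 ≡ 2092
2092 × 59 = 123428 ≡ 4385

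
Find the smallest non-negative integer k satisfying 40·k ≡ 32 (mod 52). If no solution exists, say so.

6

gcd(40, 52) = 4, and 4 | 32, so solutions exist.
Divide through by 4: 10·k = 8 (mod 13).
10⁻¹ ≡ 4 (mod 13).
k ≡ 4·8 ≡ 6 (mod 13).
The smallest non-negative solution is k = 6.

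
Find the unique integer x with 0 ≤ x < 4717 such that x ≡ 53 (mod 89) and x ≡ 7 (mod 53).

3346

89⁻¹ mod 53: 89×28 ≡ 1 (mod 53), so 89⁻¹ ≡ 28.
x = 53 + 89×((7 − 53)×28 mod 53) = 53 + 89×37 = 3346.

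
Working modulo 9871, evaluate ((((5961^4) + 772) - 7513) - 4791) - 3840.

(5961)^4 ≡ 8614 (mod 9871)
8614 + 772 = 9386
9386 - 7513 = 1873
1873 - 4791 = -2918 ≡ 6953 (mod 9871)
6953 - 3840 = 3113

3113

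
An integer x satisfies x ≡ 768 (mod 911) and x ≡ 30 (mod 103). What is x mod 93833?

911⁻¹ mod 103: 911·45 ≡ 1 (mod 103), so 911⁻¹ ≡ 45.
x = 768 + 911·((30 − 768)·45 mod 103) = 768 + 911·59 = 54517.

54517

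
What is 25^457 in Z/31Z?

25

457 in binary is 111001001, i.e. 457 = 256 + 128 + 64 + 8 + 1.
25^1 ≡ 25 (mod 31)
25^2 ≡ 25^2 = 625 ≡ 5 (mod 31)
25^4 ≡ 5^2 = 25 (mod 31)
25^8 ≡ 25^2 = 625 ≡ 5 (mod 31)
25^16 ≡ 5^2 = 25 (mod 31)
25^32 ≡ 25^2 = 625 ≡ 5 (mod 31)
25^64 ≡ 5^2 = 25 (mod 31)
25^128 ≡ 25^2 = 625 ≡ 5 (mod 31)
25^256 ≡ 5^2 = 25 (mod 31)
25^457 = 25^256 * 25^128 * 25^64 * 25^8 * 25^1 ≡ 25 * 5 * 25 * 5 * 25 (mod 31).
Accumulate the product:
25 * 5 = 125 ≡ 1
1 * 25 = 25
25 * 5 = 125 ≡ 1
1 * 25 = 25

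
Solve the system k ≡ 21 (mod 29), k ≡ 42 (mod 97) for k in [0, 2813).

2370

29⁻¹ mod 97: 29×87 ≡ 1 (mod 97), so 29⁻¹ ≡ 87.
k = 21 + 29×((42 − 21)×87 mod 97) = 21 + 29×81 = 2370.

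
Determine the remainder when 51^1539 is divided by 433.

1

Compute successive squares:
1539 in binary is 11000000011, i.e. 1539 = 1024 + 512 + 2 + 1.
51^1 ≡ 51 (mod 433)
51^2 ≡ 51^2 = 2601 ≡ 3 (mod 433)
51^4 ≡ 3^2 = 9 (mod 433)
51^8 ≡ 9^2 = 81 (mod 433)
51^16 ≡ 81^2 = 6561 ≡ 66 (mod 433)
51^32 ≡ 66^2 = 4356 ≡ 26 (mod 433)
51^64 ≡ 26^2 = 676 ≡ 243 (mod 433)
51^128 ≡ 243^2 = 59049 ≡ 161 (mod 433)
51^256 ≡ 161^2 = 25921 ≡ 374 (mod 433)
51^512 ≡ 374^2 = 139876 ≡ 17 (mod 433)
51^1024 ≡ 17^2 = 289 (mod 433)
51^1539 = 51^1024 · 51^512 · 51^2 · 51^1 ≡ 289 · 17 · 3 · 51 (mod 433).
Accumulate the product:
289 · 17 = 4913 ≡ 150
150 · 3 = 450 ≡ 17
17 · 51 = 867 ≡ 1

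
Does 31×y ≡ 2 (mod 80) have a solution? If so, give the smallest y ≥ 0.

gcd(31, 80) = 1, so a unique solution mod 80 exists.
31⁻¹ ≡ 31 (mod 80).
y ≡ 31×2 ≡ 62 (mod 80).

62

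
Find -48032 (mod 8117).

-48032 = -6·8117 + 670, so -48032 ≡ 670 (mod 8117).

670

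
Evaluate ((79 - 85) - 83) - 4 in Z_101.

79 - 85 = -6 ≡ 95 (mod 101)
95 - 83 = 12
12 - 4 = 8

8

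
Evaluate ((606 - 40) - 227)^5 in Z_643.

31

606 - 40 = 566
566 - 227 = 339
(339)^5 ≡ 31 (mod 643)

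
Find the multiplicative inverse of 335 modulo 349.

Run the extended Euclidean algorithm:
349 = 1·335 + 14
335 = 23·14 + 13
14 = 1·13 + 1
13 = 13·1 + 0
gcd(335, 349) = 1, so the inverse exists.
Bézout: 1 = 24·349 − 25·335.
So 335⁻¹ ≡ −25 ≡ 324 (mod 349).

324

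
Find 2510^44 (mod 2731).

1345

By square-and-multiply:
44 in binary is 101100, i.e. 44 = 32 + 8 + 4.
2510^1 ≡ 2510 (mod 2731)
2510^2 ≡ 2510^2 = 6300100 ≡ 2414 (mod 2731)
2510^4 ≡ 2414^2 = 5827396 ≡ 2173 (mod 2731)
2510^8 ≡ 2173^2 = 4721929 ≡ 30 (mod 2731)
2510^16 ≡ 30^2 = 900 (mod 2731)
2510^32 ≡ 900^2 = 810000 ≡ 1624 (mod 2731)
2510^44 = 2510^32 · 2510^8 · 2510^4 ≡ 1624 · 30 · 2173 (mod 2731).
Accumulate the product:
1624 · 30 = 48720 ≡ 2293
2293 · 2173 = 4982689 ≡ 1345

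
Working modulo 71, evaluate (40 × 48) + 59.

62

40 × 48 = 1920 ≡ 3 (mod 71)
3 + 59 = 62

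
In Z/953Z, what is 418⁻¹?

953 = 2·418 + 117
418 = 3·117 + 67
117 = 1·67 + 50
67 = 1·50 + 17
50 = 2·17 + 16
17 = 1·16 + 1
16 = 16·1 + 0
gcd(418, 953) = 1, so the inverse exists.
Bézout: 1 = −25·953 + 57·418.
So 418⁻¹ ≡ 57 (mod 953).

57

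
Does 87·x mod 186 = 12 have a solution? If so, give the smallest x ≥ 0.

gcd(87, 186) = 3, and 3 | 12, so solutions exist.
Divide through by 3: 29·x = 4 (mod 62).
29⁻¹ ≡ 15 (mod 62).
x ≡ 15·4 ≡ 60 (mod 62).
The smallest non-negative solution is x = 60.

60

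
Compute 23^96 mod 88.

By square-and-multiply:
96 in binary is 1100000, i.e. 96 = 64 + 32.
23^1 ≡ 23 (mod 88)
23^2 ≡ 23^2 = 529 ≡ 1 (mod 88)
23^4 ≡ 1^2 = 1 (mod 88)
23^8 ≡ 1^2 = 1 (mod 88)
23^16 ≡ 1^2 = 1 (mod 88)
23^32 ≡ 1^2 = 1 (mod 88)
23^64 ≡ 1^2 = 1 (mod 88)
23^96 = 23^64 × 23^32 ≡ 1 × 1 (mod 88).
1 × 1 = 1 ≡ 1 (mod 88).

1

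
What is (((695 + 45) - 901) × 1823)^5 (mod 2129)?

695 + 45 = 740
740 - 901 = -161 ≡ 1968 (mod 2129)
1968 × 1823 = 3587664 ≡ 299 (mod 2129)
(299)^5 ≡ 1251 (mod 2129)

1251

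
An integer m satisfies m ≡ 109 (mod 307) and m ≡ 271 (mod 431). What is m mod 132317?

307⁻¹ mod 431: 307×358 ≡ 1 (mod 431), so 307⁻¹ ≡ 358.
m = 109 + 307×((271 − 109)×358 mod 431) = 109 + 307×242 = 74403.
Check: 74403 mod 307 = 109, 74403 mod 431 = 271. ✓

74403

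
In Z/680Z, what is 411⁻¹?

Run the extended Euclidean algorithm:
680 = 1*411 + 269
411 = 1*269 + 142
269 = 1*142 + 127
142 = 1*127 + 15
127 = 8*15 + 7
15 = 2*7 + 1
7 = 7*1 + 0
gcd(411, 680) = 1, so the inverse exists.
Bézout: 1 = −55*680 + 91*411.
So 411⁻¹ ≡ 91 (mod 680).

91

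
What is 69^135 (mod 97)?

69^1 ≡ 69 (mod 97)
69^2 ≡ 69^2 = 4761 ≡ 8 (mod 97)
69^4 ≡ 8^2 = 64 (mod 97)
69^8 ≡ 64^2 = 4096 ≡ 22 (mod 97)
69^16 ≡ 22^2 = 484 ≡ 96 (mod 97)
69^32 ≡ 96^2 = 9216 ≡ 1 (mod 97)
69^64 ≡ 1^2 = 1 (mod 97)
69^128 ≡ 1^2 = 1 (mod 97)
69^135 = 69^128 * 69^4 * 69^2 * 69^1 ≡ 1 * 64 * 8 * 69 (mod 97).
Accumulate the product:
1 * 64 = 64
64 * 8 = 512 ≡ 27
27 * 69 = 1863 ≡ 20

20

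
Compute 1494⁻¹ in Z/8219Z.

2052

8219 = 5*1494 + 749
1494 = 1*749 + 745
749 = 1*745 + 4
745 = 186*4 + 1
4 = 4*1 + 0
gcd(1494, 8219) = 1, so the inverse exists.
Bézout: 1 = −373*8219 + 2052*1494.
So 1494⁻¹ ≡ 2052 (mod 8219).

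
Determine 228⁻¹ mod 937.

637

By the extended Euclidean algorithm:
937 = 4*228 + 25
228 = 9*25 + 3
25 = 8*3 + 1
3 = 3*1 + 0
gcd(228, 937) = 1, so the inverse exists.
Back-substitute for 1:
1 = 1*25 − 8*3
  = −8*228 + 73*25
  = 73*937 − 300*228
So 228⁻¹ ≡ −300 ≡ 637 (mod 937).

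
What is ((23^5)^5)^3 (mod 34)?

(23)^5 ≡ 7 (mod 34)
(7)^5 ≡ 11 (mod 34)
(11)^3 ≡ 5 (mod 34)

5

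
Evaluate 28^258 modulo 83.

31

28^1 ≡ 28 (mod 83)
28^2 ≡ 28^2 = 784 ≡ 37 (mod 83)
28^4 ≡ 37^2 = 1369 ≡ 41 (mod 83)
28^8 ≡ 41^2 = 1681 ≡ 21 (mod 83)
28^16 ≡ 21^2 = 441 ≡ 26 (mod 83)
28^32 ≡ 26^2 = 676 ≡ 12 (mod 83)
28^64 ≡ 12^2 = 144 ≡ 61 (mod 83)
28^128 ≡ 61^2 = 3721 ≡ 69 (mod 83)
28^256 ≡ 69^2 = 4761 ≡ 30 (mod 83)
28^258 = 28^256 * 28^2 ≡ 30 * 37 (mod 83).
30 * 37 = 1110 ≡ 31 (mod 83).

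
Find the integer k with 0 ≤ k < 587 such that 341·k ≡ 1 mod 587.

Run the extended Euclidean algorithm:
587 = 1×341 + 246
341 = 1×246 + 95
246 = 2×95 + 56
95 = 1×56 + 39
56 = 1×39 + 17
39 = 2×17 + 5
17 = 3×5 + 2
5 = 2×2 + 1
2 = 2×1 + 0
gcd(341, 587) = 1, so the inverse exists.
Bézout: 1 = −140×587 + 241×341.
So 341⁻¹ ≡ 241 (mod 587).

241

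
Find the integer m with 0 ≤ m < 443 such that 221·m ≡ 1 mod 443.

441

443 = 2×221 + 1
221 = 221×1 + 0
gcd(221, 443) = 1, so the inverse exists.
Back-substitute for 1:
1 = 1×443 − 2×221
So 221⁻¹ ≡ −2 ≡ 441 (mod 443).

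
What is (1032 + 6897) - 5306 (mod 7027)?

2623

1032 + 6897 = 7929 ≡ 902 (mod 7027)
902 - 5306 = -4404 ≡ 2623 (mod 7027)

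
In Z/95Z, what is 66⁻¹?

95 = 1×66 + 29
66 = 2×29 + 8
29 = 3×8 + 5
8 = 1×5 + 3
5 = 1×3 + 2
3 = 1×2 + 1
2 = 2×1 + 0
gcd(66, 95) = 1, so the inverse exists.
Bézout: 1 = −25×95 + 36×66.
So 66⁻¹ ≡ 36 (mod 95).

36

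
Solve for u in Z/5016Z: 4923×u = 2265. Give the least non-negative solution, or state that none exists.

515

gcd(4923, 5016) = 3, and 3 | 2265, so solutions exist.
Divide through by 3: 1641×u ≡ 755 (mod 1672).
1641⁻¹ ≡ 809 (mod 1672).
u ≡ 809×755 ≡ 515 (mod 1672).
The smallest non-negative solution is u = 515.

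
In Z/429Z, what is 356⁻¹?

47

Run the extended Euclidean algorithm:
429 = 1×356 + 73
356 = 4×73 + 64
73 = 1×64 + 9
64 = 7×9 + 1
9 = 9×1 + 0
gcd(356, 429) = 1, so the inverse exists.
Bézout: 1 = −39×429 + 47×356.
So 356⁻¹ ≡ 47 (mod 429).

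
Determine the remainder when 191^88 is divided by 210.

121

By square-and-multiply:
88 in binary is 1011000, i.e. 88 = 64 + 16 + 8.
191^1 ≡ 191 (mod 210)
191^2 ≡ 191^2 = 36481 ≡ 151 (mod 210)
191^4 ≡ 151^2 = 22801 ≡ 121 (mod 210)
191^8 ≡ 121^2 = 14641 ≡ 151 (mod 210)
191^16 ≡ 151^2 = 22801 ≡ 121 (mod 210)
191^32 ≡ 121^2 = 14641 ≡ 151 (mod 210)
191^64 ≡ 151^2 = 22801 ≡ 121 (mod 210)
191^88 = 191^64 * 191^16 * 191^8 ≡ 121 * 121 * 151 (mod 210).
Accumulate the product:
121 * 121 = 14641 ≡ 151
151 * 151 = 22801 ≡ 121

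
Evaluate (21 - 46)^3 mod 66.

17

21 - 46 = -25 ≡ 41 (mod 66)
(41)^3 ≡ 17 (mod 66)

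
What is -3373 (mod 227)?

-3373 = -15*227 + 32, so -3373 ≡ 32 (mod 227).

32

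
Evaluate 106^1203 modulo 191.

Using repeated squaring:
106^1 ≡ 106 (mod 191)
106^2 ≡ 106^2 = 11236 ≡ 158 (mod 191)
106^4 ≡ 158^2 = 24964 ≡ 134 (mod 191)
106^8 ≡ 134^2 = 17956 ≡ 2 (mod 191)
106^16 ≡ 2^2 = 4 (mod 191)
106^32 ≡ 4^2 = 16 (mod 191)
106^64 ≡ 16^2 = 256 ≡ 65 (mod 191)
106^128 ≡ 65^2 = 4225 ≡ 23 (mod 191)
106^256 ≡ 23^2 = 529 ≡ 147 (mod 191)
106^512 ≡ 147^2 = 21609 ≡ 26 (mod 191)
106^1024 ≡ 26^2 = 676 ≡ 103 (mod 191)
106^1203 = 106^1024 · 106^128 · 106^32 · 106^16 · 106^2 · 106^1 ≡ 103 · 23 · 16 · 4 · 158 · 106 (mod 191).
Accumulate the product:
103 · 23 = 2369 ≡ 77
77 · 16 = 1232 ≡ 86
86 · 4 = 344 ≡ 153
153 · 158 = 24174 ≡ 108
108 · 106 = 11448 ≡ 179

179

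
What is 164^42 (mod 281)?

7

42 in binary is 101010, i.e. 42 = 32 + 8 + 2.
164^1 ≡ 164 (mod 281)
164^2 ≡ 164^2 = 26896 ≡ 201 (mod 281)
164^4 ≡ 201^2 = 40401 ≡ 218 (mod 281)
164^8 ≡ 218^2 = 47524 ≡ 35 (mod 281)
164^16 ≡ 35^2 = 1225 ≡ 101 (mod 281)
164^32 ≡ 101^2 = 10201 ≡ 85 (mod 281)
164^42 = 164^32 * 164^8 * 164^2 ≡ 85 * 35 * 201 (mod 281).
Accumulate the product:
85 * 35 = 2975 ≡ 165
165 * 201 = 33165 ≡ 7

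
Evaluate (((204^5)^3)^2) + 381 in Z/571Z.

(204)^5 ≡ 443 (mod 571)
(443)^3 ≡ 131 (mod 571)
(131)^2 ≡ 31 (mod 571)
31 + 381 = 412

412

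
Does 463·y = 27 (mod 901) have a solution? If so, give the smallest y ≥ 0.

gcd(463, 901) = 1, so a unique solution mod 901 exists.
463⁻¹ ≡ 829 (mod 901).
y ≡ 829·27 ≡ 759 (mod 901).

759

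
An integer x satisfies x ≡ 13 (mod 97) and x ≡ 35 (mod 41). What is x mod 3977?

3602

97⁻¹ mod 41: 97×11 ≡ 1 (mod 41), so 97⁻¹ ≡ 11.
x = 13 + 97×((35 − 13)×11 mod 41) = 13 + 97×37 = 3602.
Check: 3602 mod 97 = 13, 3602 mod 41 = 35. ✓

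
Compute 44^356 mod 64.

Using repeated squaring:
356 in binary is 101100100, i.e. 356 = 256 + 64 + 32 + 4.
44^1 ≡ 44 (mod 64)
44^2 ≡ 44^2 = 1936 ≡ 16 (mod 64)
44^4 ≡ 16^2 = 256 ≡ 0 (mod 64)
44^8 ≡ 0^2 = 0 (mod 64)
44^16 ≡ 0^2 = 0 (mod 64)
44^32 ≡ 0^2 = 0 (mod 64)
44^64 ≡ 0^2 = 0 (mod 64)
44^128 ≡ 0^2 = 0 (mod 64)
44^256 ≡ 0^2 = 0 (mod 64)
44^356 = 44^256 × 44^64 × 44^32 × 44^4 ≡ 0 × 0 × 0 × 0 (mod 64).
Accumulate the product:
0 × 0 = 0
0 × 0 = 0
0 × 0 = 0

0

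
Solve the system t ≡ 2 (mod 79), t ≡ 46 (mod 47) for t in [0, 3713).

79⁻¹ mod 47: 79·25 ≡ 1 (mod 47), so 79⁻¹ ≡ 25.
t = 2 + 79·((46 − 2)·25 mod 47) = 2 + 79·19 = 1503.
Check: 1503 mod 79 = 2, 1503 mod 47 = 46. ✓

1503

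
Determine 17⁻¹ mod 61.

18

Apply the Euclidean algorithm and back-substitute:
61 = 3·17 + 10
17 = 1·10 + 7
10 = 1·7 + 3
7 = 2·3 + 1
3 = 3·1 + 0
gcd(17, 61) = 1, so the inverse exists.
Bézout: 1 = −5·61 + 18·17.
So 17⁻¹ ≡ 18 (mod 61).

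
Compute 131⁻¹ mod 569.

139

By the extended Euclidean algorithm:
569 = 4*131 + 45
131 = 2*45 + 41
45 = 1*41 + 4
41 = 10*4 + 1
4 = 4*1 + 0
gcd(131, 569) = 1, so the inverse exists.
Back-substitute for 1:
1 = 1*41 − 10*4
  = −10*45 + 11*41
  = 11*131 − 32*45
  = −32*569 + 139*131
So 131⁻¹ ≡ 139 (mod 569).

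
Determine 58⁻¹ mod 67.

Apply the Euclidean algorithm and back-substitute:
67 = 1*58 + 9
58 = 6*9 + 4
9 = 2*4 + 1
4 = 4*1 + 0
gcd(58, 67) = 1, so the inverse exists.
Back-substitute for 1:
1 = 1*9 − 2*4
  = −2*58 + 13*9
  = 13*67 − 15*58
So 58⁻¹ ≡ −15 ≡ 52 (mod 67).

52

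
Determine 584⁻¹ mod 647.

By the extended Euclidean algorithm:
647 = 1*584 + 63
584 = 9*63 + 17
63 = 3*17 + 12
17 = 1*12 + 5
12 = 2*5 + 2
5 = 2*2 + 1
2 = 2*1 + 0
gcd(584, 647) = 1, so the inverse exists.
Back-substitute for 1:
1 = 1*5 − 2*2
  = −2*12 + 5*5
  = 5*17 − 7*12
  = −7*63 + 26*17
  = 26*584 − 241*63
  = −241*647 + 267*584
So 584⁻¹ ≡ 267 (mod 647).

267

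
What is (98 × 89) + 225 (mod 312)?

98 × 89 = 8722 ≡ 298 (mod 312)
298 + 225 = 523 ≡ 211 (mod 312)

211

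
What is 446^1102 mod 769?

1102 in binary is 10001001110, i.e. 1102 = 1024 + 64 + 8 + 4 + 2.
446^1 ≡ 446 (mod 769)
446^2 ≡ 446^2 = 198916 ≡ 514 (mod 769)
446^4 ≡ 514^2 = 264196 ≡ 429 (mod 769)
446^8 ≡ 429^2 = 184041 ≡ 250 (mod 769)
446^16 ≡ 250^2 = 62500 ≡ 211 (mod 769)
446^32 ≡ 211^2 = 44521 ≡ 688 (mod 769)
446^64 ≡ 688^2 = 473344 ≡ 409 (mod 769)
446^128 ≡ 409^2 = 167281 ≡ 408 (mod 769)
446^256 ≡ 408^2 = 166464 ≡ 360 (mod 769)
446^512 ≡ 360^2 = 129600 ≡ 408 (mod 769)
446^1024 ≡ 408^2 = 166464 ≡ 360 (mod 769)
446^1102 = 446^1024 * 446^64 * 446^8 * 446^4 * 446^2 ≡ 360 * 409 * 250 * 429 * 514 (mod 769).
Accumulate the product:
360 * 409 = 147240 ≡ 361
361 * 250 = 90250 ≡ 277
277 * 429 = 118833 ≡ 407
407 * 514 = 209198 ≡ 30

30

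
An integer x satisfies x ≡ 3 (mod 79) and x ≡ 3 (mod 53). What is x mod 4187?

79⁻¹ mod 53: 79*51 ≡ 1 (mod 53), so 79⁻¹ ≡ 51.
x = 3 + 79*((3 − 3)*51 mod 53) = 3 + 79*0 = 3.

3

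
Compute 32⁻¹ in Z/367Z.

367 = 11*32 + 15
32 = 2*15 + 2
15 = 7*2 + 1
2 = 2*1 + 0
gcd(32, 367) = 1, so the inverse exists.
Back-substitute for 1:
1 = 1*15 − 7*2
  = −7*32 + 15*15
  = 15*367 − 172*32
So 32⁻¹ ≡ −172 ≡ 195 (mod 367).

195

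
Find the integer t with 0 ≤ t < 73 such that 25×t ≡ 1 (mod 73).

38

Apply the Euclidean algorithm and back-substitute:
73 = 2*25 + 23
25 = 1*23 + 2
23 = 11*2 + 1
2 = 2*1 + 0
gcd(25, 73) = 1, so the inverse exists.
Back-substitute for 1:
1 = 1*23 − 11*2
  = −11*25 + 12*23
  = 12*73 − 35*25
So 25⁻¹ ≡ −35 ≡ 38 (mod 73).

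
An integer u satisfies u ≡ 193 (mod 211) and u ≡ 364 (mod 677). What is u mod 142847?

78896

211⁻¹ mod 677: 211·600 ≡ 1 (mod 677), so 211⁻¹ ≡ 600.
u = 193 + 211·((364 − 193)·600 mod 677) = 193 + 211·373 = 78896.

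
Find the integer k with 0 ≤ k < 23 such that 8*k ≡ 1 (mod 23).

3

23 = 2×8 + 7
8 = 1×7 + 1
7 = 7×1 + 0
gcd(8, 23) = 1, so the inverse exists.
Bézout: 1 = −1×23 + 3×8.
So 8⁻¹ ≡ 3 (mod 23).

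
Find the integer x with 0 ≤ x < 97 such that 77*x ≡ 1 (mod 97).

63

Apply the Euclidean algorithm and back-substitute:
97 = 1*77 + 20
77 = 3*20 + 17
20 = 1*17 + 3
17 = 5*3 + 2
3 = 1*2 + 1
2 = 2*1 + 0
gcd(77, 97) = 1, so the inverse exists.
Bézout: 1 = 27*97 − 34*77.
So 77⁻¹ ≡ −34 ≡ 63 (mod 97).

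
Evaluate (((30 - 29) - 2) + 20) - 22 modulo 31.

28

30 - 29 = 1
1 - 2 = -1 ≡ 30 (mod 31)
30 + 20 = 50 ≡ 19 (mod 31)
19 - 22 = -3 ≡ 28 (mod 31)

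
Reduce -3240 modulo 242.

-3240 = -14*242 + 148, so -3240 ≡ 148 (mod 242).

148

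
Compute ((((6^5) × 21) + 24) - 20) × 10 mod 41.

11

(6)^5 ≡ 27 (mod 41)
27 × 21 = 567 ≡ 34 (mod 41)
34 + 24 = 58 ≡ 17 (mod 41)
17 - 20 = -3 ≡ 38 (mod 41)
38 × 10 = 380 ≡ 11 (mod 41)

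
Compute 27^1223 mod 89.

83

1223 in binary is 10011000111, i.e. 1223 = 1024 + 128 + 64 + 4 + 2 + 1.
27^1 ≡ 27 (mod 89)
27^2 ≡ 27^2 = 729 ≡ 17 (mod 89)
27^4 ≡ 17^2 = 289 ≡ 22 (mod 89)
27^8 ≡ 22^2 = 484 ≡ 39 (mod 89)
27^16 ≡ 39^2 = 1521 ≡ 8 (mod 89)
27^32 ≡ 8^2 = 64 (mod 89)
27^64 ≡ 64^2 = 4096 ≡ 2 (mod 89)
27^128 ≡ 2^2 = 4 (mod 89)
27^256 ≡ 4^2 = 16 (mod 89)
27^512 ≡ 16^2 = 256 ≡ 78 (mod 89)
27^1024 ≡ 78^2 = 6084 ≡ 32 (mod 89)
27^1223 = 27^1024 · 27^128 · 27^64 · 27^4 · 27^2 · 27^1 ≡ 32 · 4 · 2 · 22 · 17 · 27 (mod 89).
Accumulate the product:
32 · 4 = 128 ≡ 39
39 · 2 = 78
78 · 22 = 1716 ≡ 25
25 · 17 = 425 ≡ 69
69 · 27 = 1863 ≡ 83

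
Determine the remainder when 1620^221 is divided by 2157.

Using repeated squaring:
221 in binary is 11011101, i.e. 221 = 128 + 64 + 16 + 8 + 4 + 1.
1620^1 ≡ 1620 (mod 2157)
1620^2 ≡ 1620^2 = 2624400 ≡ 1488 (mod 2157)
1620^4 ≡ 1488^2 = 2214144 ≡ 1062 (mod 2157)
1620^8 ≡ 1062^2 = 1127844 ≡ 1890 (mod 2157)
1620^16 ≡ 1890^2 = 3572100 ≡ 108 (mod 2157)
1620^32 ≡ 108^2 = 11664 ≡ 879 (mod 2157)
1620^64 ≡ 879^2 = 772641 ≡ 435 (mod 2157)
1620^128 ≡ 435^2 = 189225 ≡ 1566 (mod 2157)
1620^221 = 1620^128 · 1620^64 · 1620^16 · 1620^8 · 1620^4 · 1620^1 ≡ 1566 · 435 · 108 · 1890 · 1062 · 1620 (mod 2157).
Accumulate the product:
1566 · 435 = 681210 ≡ 1755
1755 · 108 = 189540 ≡ 1881
1881 · 1890 = 3555090 ≡ 354
354 · 1062 = 375948 ≡ 630
630 · 1620 = 1020600 ≡ 339

339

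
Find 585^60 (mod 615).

By square-and-multiply:
60 in binary is 111100, i.e. 60 = 32 + 16 + 8 + 4.
585^1 ≡ 585 (mod 615)
585^2 ≡ 585^2 = 342225 ≡ 285 (mod 615)
585^4 ≡ 285^2 = 81225 ≡ 45 (mod 615)
585^8 ≡ 45^2 = 2025 ≡ 180 (mod 615)
585^16 ≡ 180^2 = 32400 ≡ 420 (mod 615)
585^32 ≡ 420^2 = 176400 ≡ 510 (mod 615)
585^60 = 585^32 · 585^16 · 585^8 · 585^4 ≡ 510 · 420 · 180 · 45 (mod 615).
Accumulate the product:
510 · 420 = 214200 ≡ 180
180 · 180 = 32400 ≡ 420
420 · 45 = 18900 ≡ 450

450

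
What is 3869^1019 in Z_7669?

Using repeated squaring:
1019 in binary is 1111111011, i.e. 1019 = 512 + 256 + 128 + 64 + 32 + 16 + 8 + 2 + 1.
3869^1 ≡ 3869 (mod 7669)
3869^2 ≡ 3869^2 = 14969161 ≡ 6942 (mod 7669)
3869^4 ≡ 6942^2 = 48191364 ≡ 7037 (mod 7669)
3869^8 ≡ 7037^2 = 49519369 ≡ 636 (mod 7669)
3869^16 ≡ 636^2 = 404496 ≡ 5708 (mod 7669)
3869^32 ≡ 5708^2 = 32581264 ≡ 3352 (mod 7669)
3869^64 ≡ 3352^2 = 11235904 ≡ 819 (mod 7669)
3869^128 ≡ 819^2 = 670761 ≡ 3558 (mod 7669)
3869^256 ≡ 3558^2 = 12659364 ≡ 5514 (mod 7669)
3869^512 ≡ 5514^2 = 30404196 ≡ 4280 (mod 7669)
3869^1019 = 3869^512 · 3869^256 · 3869^128 · 3869^64 · 3869^32 · 3869^16 · 3869^8 · 3869^2 · 3869^1 ≡ 4280 · 5514 · 3558 · 819 · 3352 · 5708 · 636 · 6942 · 3869 (mod 7669).
Accumulate the product:
4280 · 5514 = 23599920 ≡ 2407
2407 · 3558 = 8564106 ≡ 5502
5502 · 819 = 4506138 ≡ 4435
4435 · 3352 = 14866120 ≡ 3598
3598 · 5708 = 20537384 ≡ 7471
7471 · 636 = 4751556 ≡ 4445
4445 · 6942 = 30857190 ≡ 4803
4803 · 3869 = 18582807 ≡ 820

820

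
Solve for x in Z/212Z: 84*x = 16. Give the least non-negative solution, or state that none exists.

33

gcd(84, 212) = 4, and 4 | 16, so solutions exist.
Divide through by 4: 21*x ≡ 4 (mod 53).
21⁻¹ ≡ 48 (mod 53).
x ≡ 48*4 ≡ 33 (mod 53).
The smallest non-negative solution is x = 33.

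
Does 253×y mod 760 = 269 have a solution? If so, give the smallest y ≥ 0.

gcd(253, 760) = 1, so a unique solution mod 760 exists.
253⁻¹ ≡ 757 (mod 760).
y ≡ 757×269 ≡ 713 (mod 760).

713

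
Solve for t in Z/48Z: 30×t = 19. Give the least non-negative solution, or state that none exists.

gcd(30, 48) = 6, and 6 does not divide 19.
So the congruence has no solution.

no solution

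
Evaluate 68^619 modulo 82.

619 in binary is 1001101011, i.e. 619 = 512 + 64 + 32 + 8 + 2 + 1.
68^1 ≡ 68 (mod 82)
68^2 ≡ 68^2 = 4624 ≡ 32 (mod 82)
68^4 ≡ 32^2 = 1024 ≡ 40 (mod 82)
68^8 ≡ 40^2 = 1600 ≡ 42 (mod 82)
68^16 ≡ 42^2 = 1764 ≡ 42 (mod 82)
68^32 ≡ 42^2 = 1764 ≡ 42 (mod 82)
68^64 ≡ 42^2 = 1764 ≡ 42 (mod 82)
68^128 ≡ 42^2 = 1764 ≡ 42 (mod 82)
68^256 ≡ 42^2 = 1764 ≡ 42 (mod 82)
68^512 ≡ 42^2 = 1764 ≡ 42 (mod 82)
68^619 = 68^512 × 68^64 × 68^32 × 68^8 × 68^2 × 68^1 ≡ 42 × 42 × 42 × 42 × 32 × 68 (mod 82).
Accumulate the product:
42 × 42 = 1764 ≡ 42
42 × 42 = 1764 ≡ 42
42 × 42 = 1764 ≡ 42
42 × 32 = 1344 ≡ 32
32 × 68 = 2176 ≡ 44

44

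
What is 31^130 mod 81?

13

130 in binary is 10000010, i.e. 130 = 128 + 2.
31^1 ≡ 31 (mod 81)
31^2 ≡ 31^2 = 961 ≡ 70 (mod 81)
31^4 ≡ 70^2 = 4900 ≡ 40 (mod 81)
31^8 ≡ 40^2 = 1600 ≡ 61 (mod 81)
31^16 ≡ 61^2 = 3721 ≡ 76 (mod 81)
31^32 ≡ 76^2 = 5776 ≡ 25 (mod 81)
31^64 ≡ 25^2 = 625 ≡ 58 (mod 81)
31^128 ≡ 58^2 = 3364 ≡ 43 (mod 81)
31^130 = 31^128 · 31^2 ≡ 43 · 70 (mod 81).
43 · 70 = 3010 ≡ 13 (mod 81).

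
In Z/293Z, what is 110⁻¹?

Run the extended Euclidean algorithm:
293 = 2·110 + 73
110 = 1·73 + 37
73 = 1·37 + 36
37 = 1·36 + 1
36 = 36·1 + 0
gcd(110, 293) = 1, so the inverse exists.
Back-substitute for 1:
1 = 1·37 − 1·36
  = −1·73 + 2·37
  = 2·110 − 3·73
  = −3·293 + 8·110
So 110⁻¹ ≡ 8 (mod 293).

8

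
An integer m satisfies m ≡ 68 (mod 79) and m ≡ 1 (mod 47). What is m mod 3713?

79⁻¹ mod 47: 79*25 ≡ 1 (mod 47), so 79⁻¹ ≡ 25.
m = 68 + 79*((1 − 68)*25 mod 47) = 68 + 79*17 = 1411.
Check: 1411 mod 79 = 68, 1411 mod 47 = 1. ✓

1411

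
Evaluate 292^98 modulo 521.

98 in binary is 1100010, i.e. 98 = 64 + 32 + 2.
292^1 ≡ 292 (mod 521)
292^2 ≡ 292^2 = 85264 ≡ 341 (mod 521)
292^4 ≡ 341^2 = 116281 ≡ 98 (mod 521)
292^8 ≡ 98^2 = 9604 ≡ 226 (mod 521)
292^16 ≡ 226^2 = 51076 ≡ 18 (mod 521)
292^32 ≡ 18^2 = 324 (mod 521)
292^64 ≡ 324^2 = 104976 ≡ 255 (mod 521)
292^98 = 292^64 * 292^32 * 292^2 ≡ 255 * 324 * 341 (mod 521).
Accumulate the product:
255 * 324 = 82620 ≡ 302
302 * 341 = 102982 ≡ 345

345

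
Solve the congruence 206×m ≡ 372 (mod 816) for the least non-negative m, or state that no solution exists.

390

gcd(206, 816) = 2, and 2 | 372, so solutions exist.
Divide through by 2: 103×m ≡ 186 mod 408.
103⁻¹ ≡ 103 (mod 408).
m ≡ 103×186 ≡ 390 (mod 408).
The smallest non-negative solution is m = 390.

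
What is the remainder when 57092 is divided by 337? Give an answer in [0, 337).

139

57092 = 169·337 + 139, so 57092 ≡ 139 (mod 337).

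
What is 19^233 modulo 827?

233 in binary is 11101001, i.e. 233 = 128 + 64 + 32 + 8 + 1.
19^1 ≡ 19 (mod 827)
19^2 ≡ 19^2 = 361 (mod 827)
19^4 ≡ 361^2 = 130321 ≡ 482 (mod 827)
19^8 ≡ 482^2 = 232324 ≡ 764 (mod 827)
19^16 ≡ 764^2 = 583696 ≡ 661 (mod 827)
19^32 ≡ 661^2 = 436921 ≡ 265 (mod 827)
19^64 ≡ 265^2 = 70225 ≡ 757 (mod 827)
19^128 ≡ 757^2 = 573049 ≡ 765 (mod 827)
19^233 = 19^128 * 19^64 * 19^32 * 19^8 * 19^1 ≡ 765 * 757 * 265 * 764 * 19 (mod 827).
Accumulate the product:
765 * 757 = 579105 ≡ 205
205 * 265 = 54325 ≡ 570
570 * 764 = 435480 ≡ 478
478 * 19 = 9082 ≡ 812

812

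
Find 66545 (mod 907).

334

66545 = 73·907 + 334, so 66545 ≡ 334 (mod 907).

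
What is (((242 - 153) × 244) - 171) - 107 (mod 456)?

242 - 153 = 89
89 × 244 = 21716 ≡ 284 (mod 456)
284 - 171 = 113
113 - 107 = 6

6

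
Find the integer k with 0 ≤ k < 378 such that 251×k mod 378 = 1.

125

By the extended Euclidean algorithm:
378 = 1*251 + 127
251 = 1*127 + 124
127 = 1*124 + 3
124 = 41*3 + 1
3 = 3*1 + 0
gcd(251, 378) = 1, so the inverse exists.
Bézout: 1 = −83*378 + 125*251.
So 251⁻¹ ≡ 125 (mod 378).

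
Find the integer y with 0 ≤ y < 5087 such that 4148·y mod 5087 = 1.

By the extended Euclidean algorithm:
5087 = 1×4148 + 939
4148 = 4×939 + 392
939 = 2×392 + 155
392 = 2×155 + 82
155 = 1×82 + 73
82 = 1×73 + 9
73 = 8×9 + 1
9 = 9×1 + 0
gcd(4148, 5087) = 1, so the inverse exists.
Back-substitute for 1:
1 = 1×73 − 8×9
  = −8×82 + 9×73
  = 9×155 − 17×82
  = −17×392 + 43×155
  = 43×939 − 103×392
  = −103×4148 + 455×939
  = 455×5087 − 558×4148
So 4148⁻¹ ≡ −558 ≡ 4529 (mod 5087).

4529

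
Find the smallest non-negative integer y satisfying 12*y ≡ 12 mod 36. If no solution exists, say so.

1

gcd(12, 36) = 12, and 12 | 12, so solutions exist.
Divide through by 12: 1*y mod 3 = 1.
1⁻¹ ≡ 1 (mod 3).
y ≡ 1*1 ≡ 1 (mod 3).
The smallest non-negative solution is y = 1.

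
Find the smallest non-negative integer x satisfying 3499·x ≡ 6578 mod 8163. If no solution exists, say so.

7430

gcd(3499, 8163) = 1, so a unique solution mod 8163 exists.
3499⁻¹ ≡ 6124 (mod 8163).
x ≡ 6124·6578 ≡ 7430 (mod 8163).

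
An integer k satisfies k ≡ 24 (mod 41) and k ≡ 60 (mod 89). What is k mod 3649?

2730

41⁻¹ mod 89: 41×76 ≡ 1 (mod 89), so 41⁻¹ ≡ 76.
k = 24 + 41×((60 − 24)×76 mod 89) = 24 + 41×66 = 2730.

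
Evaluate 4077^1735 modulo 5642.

By square-and-multiply:
1735 in binary is 11011000111, i.e. 1735 = 1024 + 512 + 128 + 64 + 4 + 2 + 1.
4077^1 ≡ 4077 (mod 5642)
4077^2 ≡ 4077^2 = 16621929 ≡ 597 (mod 5642)
4077^4 ≡ 597^2 = 356409 ≡ 963 (mod 5642)
4077^8 ≡ 963^2 = 927369 ≡ 2081 (mod 5642)
4077^16 ≡ 2081^2 = 4330561 ≡ 3147 (mod 5642)
4077^32 ≡ 3147^2 = 9903609 ≡ 1899 (mod 5642)
4077^64 ≡ 1899^2 = 3606201 ≡ 963 (mod 5642)
4077^128 ≡ 963^2 = 927369 ≡ 2081 (mod 5642)
4077^256 ≡ 2081^2 = 4330561 ≡ 3147 (mod 5642)
4077^512 ≡ 3147^2 = 9903609 ≡ 1899 (mod 5642)
4077^1024 ≡ 1899^2 = 3606201 ≡ 963 (mod 5642)
4077^1735 = 4077^1024 × 4077^512 × 4077^128 × 4077^64 × 4077^4 × 4077^2 × 4077^1 ≡ 963 × 1899 × 2081 × 963 × 963 × 597 × 4077 (mod 5642).
Accumulate the product:
963 × 1899 = 1828737 ≡ 729
729 × 2081 = 1517049 ≡ 4993
4993 × 963 = 4808259 ≡ 1275
1275 × 963 = 1227825 ≡ 3511
3511 × 597 = 2096067 ≡ 2885
2885 × 4077 = 11762145 ≡ 4217

4217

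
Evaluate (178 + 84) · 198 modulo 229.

122

178 + 84 = 262 ≡ 33 (mod 229)
33 · 198 = 6534 ≡ 122 (mod 229)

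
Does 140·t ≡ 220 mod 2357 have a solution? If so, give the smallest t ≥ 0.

675

gcd(140, 2357) = 1, so a unique solution mod 2357 exists.
140⁻¹ ≡ 1128 (mod 2357).
t ≡ 1128·220 ≡ 675 (mod 2357).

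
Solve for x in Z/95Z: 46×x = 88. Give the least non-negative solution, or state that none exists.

gcd(46, 95) = 1, so a unique solution mod 95 exists.
46⁻¹ ≡ 31 (mod 95).
x ≡ 31×88 ≡ 68 (mod 95).

68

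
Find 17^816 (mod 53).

816 in binary is 1100110000, i.e. 816 = 512 + 256 + 32 + 16.
17^1 ≡ 17 (mod 53)
17^2 ≡ 17^2 = 289 ≡ 24 (mod 53)
17^4 ≡ 24^2 = 576 ≡ 46 (mod 53)
17^8 ≡ 46^2 = 2116 ≡ 49 (mod 53)
17^16 ≡ 49^2 = 2401 ≡ 16 (mod 53)
17^32 ≡ 16^2 = 256 ≡ 44 (mod 53)
17^64 ≡ 44^2 = 1936 ≡ 28 (mod 53)
17^128 ≡ 28^2 = 784 ≡ 42 (mod 53)
17^256 ≡ 42^2 = 1764 ≡ 15 (mod 53)
17^512 ≡ 15^2 = 225 ≡ 13 (mod 53)
17^816 = 17^512 · 17^256 · 17^32 · 17^16 ≡ 13 · 15 · 44 · 16 (mod 53).
Accumulate the product:
13 · 15 = 195 ≡ 36
36 · 44 = 1584 ≡ 47
47 · 16 = 752 ≡ 10

10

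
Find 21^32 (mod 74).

21^1 ≡ 21 (mod 74)
21^2 ≡ 21^2 = 441 ≡ 71 (mod 74)
21^4 ≡ 71^2 = 5041 ≡ 9 (mod 74)
21^8 ≡ 9^2 = 81 ≡ 7 (mod 74)
21^16 ≡ 7^2 = 49 (mod 74)
21^32 ≡ 49^2 = 2401 ≡ 33 (mod 74)
So 21^32 ≡ 33 (mod 74).

33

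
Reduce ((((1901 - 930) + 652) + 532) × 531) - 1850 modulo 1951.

1120

1901 - 930 = 971
971 + 652 = 1623
1623 + 532 = 2155 ≡ 204 (mod 1951)
204 × 531 = 108324 ≡ 1019 (mod 1951)
1019 - 1850 = -831 ≡ 1120 (mod 1951)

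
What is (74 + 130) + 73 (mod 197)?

80

74 + 130 = 204 ≡ 7 (mod 197)
7 + 73 = 80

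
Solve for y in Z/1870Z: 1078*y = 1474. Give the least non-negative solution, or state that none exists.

43

gcd(1078, 1870) = 22, and 22 | 1474, so solutions exist.
Divide through by 22: 49*y ≡ 67 mod 85.
49⁻¹ ≡ 59 (mod 85).
y ≡ 59*67 ≡ 43 (mod 85).
The smallest non-negative solution is y = 43.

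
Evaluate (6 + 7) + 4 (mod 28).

17

6 + 7 = 13
13 + 4 = 17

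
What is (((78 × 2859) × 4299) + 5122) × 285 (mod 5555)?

2840

78 × 2859 = 223002 ≡ 802 (mod 5555)
802 × 4299 = 3447798 ≡ 3698 (mod 5555)
3698 + 5122 = 8820 ≡ 3265 (mod 5555)
3265 × 285 = 930525 ≡ 2840 (mod 5555)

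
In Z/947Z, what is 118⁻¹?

313

947 = 8×118 + 3
118 = 39×3 + 1
3 = 3×1 + 0
gcd(118, 947) = 1, so the inverse exists.
Bézout: 1 = −39×947 + 313×118.
So 118⁻¹ ≡ 313 (mod 947).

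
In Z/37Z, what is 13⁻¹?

By the extended Euclidean algorithm:
37 = 2*13 + 11
13 = 1*11 + 2
11 = 5*2 + 1
2 = 2*1 + 0
gcd(13, 37) = 1, so the inverse exists.
Bézout: 1 = 6*37 − 17*13.
So 13⁻¹ ≡ −17 ≡ 20 (mod 37).

20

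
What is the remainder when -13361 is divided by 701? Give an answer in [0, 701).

-13361 = -20·701 + 659, so -13361 ≡ 659 (mod 701).

659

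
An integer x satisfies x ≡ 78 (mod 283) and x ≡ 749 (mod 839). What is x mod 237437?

283⁻¹ mod 839: 283×252 ≡ 1 (mod 839), so 283⁻¹ ≡ 252.
x = 78 + 283×((749 − 78)×252 mod 839) = 78 + 283×453 = 128277.

128277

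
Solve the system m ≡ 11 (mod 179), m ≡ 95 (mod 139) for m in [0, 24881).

179⁻¹ mod 139: 179*73 ≡ 1 (mod 139), so 179⁻¹ ≡ 73.
m = 11 + 179*((95 − 11)*73 mod 139) = 11 + 179*16 = 2875.

2875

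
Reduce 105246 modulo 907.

105246 = 116·907 + 34, so 105246 ≡ 34 (mod 907).

34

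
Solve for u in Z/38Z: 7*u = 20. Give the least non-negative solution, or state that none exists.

gcd(7, 38) = 1, so a unique solution mod 38 exists.
7⁻¹ ≡ 11 (mod 38).
u ≡ 11*20 ≡ 30 (mod 38).

30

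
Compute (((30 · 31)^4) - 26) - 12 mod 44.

26

30 · 31 = 930 ≡ 6 (mod 44)
(6)^4 ≡ 20 (mod 44)
20 - 26 = -6 ≡ 38 (mod 44)
38 - 12 = 26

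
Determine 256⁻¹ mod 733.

Run the extended Euclidean algorithm:
733 = 2×256 + 221
256 = 1×221 + 35
221 = 6×35 + 11
35 = 3×11 + 2
11 = 5×2 + 1
2 = 2×1 + 0
gcd(256, 733) = 1, so the inverse exists.
Bézout: 1 = 117×733 − 335×256.
So 256⁻¹ ≡ −335 ≡ 398 (mod 733).

398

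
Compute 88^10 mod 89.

1

By square-and-multiply:
10 in binary is 1010, i.e. 10 = 8 + 2.
88^1 ≡ 88 (mod 89)
88^2 ≡ 88^2 = 7744 ≡ 1 (mod 89)
88^4 ≡ 1^2 = 1 (mod 89)
88^8 ≡ 1^2 = 1 (mod 89)
88^10 = 88^8 × 88^2 ≡ 1 × 1 (mod 89).
1 × 1 = 1 ≡ 1 (mod 89).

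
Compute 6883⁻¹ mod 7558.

5285

7558 = 1×6883 + 675
6883 = 10×675 + 133
675 = 5×133 + 10
133 = 13×10 + 3
10 = 3×3 + 1
3 = 3×1 + 0
gcd(6883, 7558) = 1, so the inverse exists.
Back-substitute for 1:
1 = 1×10 − 3×3
  = −3×133 + 40×10
  = 40×675 − 203×133
  = −203×6883 + 2070×675
  = 2070×7558 − 2273×6883
So 6883⁻¹ ≡ −2273 ≡ 5285 (mod 7558).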